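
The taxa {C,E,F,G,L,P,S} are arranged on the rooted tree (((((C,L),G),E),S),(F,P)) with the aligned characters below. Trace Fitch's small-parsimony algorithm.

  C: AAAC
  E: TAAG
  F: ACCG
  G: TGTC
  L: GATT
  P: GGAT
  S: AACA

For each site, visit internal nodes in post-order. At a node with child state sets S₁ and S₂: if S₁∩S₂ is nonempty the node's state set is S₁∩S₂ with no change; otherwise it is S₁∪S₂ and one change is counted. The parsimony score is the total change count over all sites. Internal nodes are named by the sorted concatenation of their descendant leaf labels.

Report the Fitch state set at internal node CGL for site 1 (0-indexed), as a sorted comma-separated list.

A,G

site 0, node CL: C={A} ∪ L={G} → {A,G} (+1)
site 0, node CGL: CL={A,G} ∪ G={T} → {A,G,T} (+1)
site 0, node CEGL: CGL={A,G,T} ∩ E={T} → {T} (+0)
site 0, node CEGLS: CEGL={T} ∪ S={A} → {A,T} (+1)
site 0, node FP: F={A} ∪ P={G} → {A,G} (+1)
site 0, node CEFGLPS: CEGLS={A,T} ∩ FP={A,G} → {A} (+0)
site 1, node CL: C={A} ∩ L={A} → {A} (+0)
site 1, node CGL: CL={A} ∪ G={G} → {A,G} (+1)
site 1, node CEGL: CGL={A,G} ∩ E={A} → {A} (+0)
site 1, node CEGLS: CEGL={A} ∩ S={A} → {A} (+0)
site 1, node FP: F={C} ∪ P={G} → {C,G} (+1)
site 1, node CEFGLPS: CEGLS={A} ∪ FP={C,G} → {A,C,G} (+1)
site 2, node CL: C={A} ∪ L={T} → {A,T} (+1)
site 2, node CGL: CL={A,T} ∩ G={T} → {T} (+0)
site 2, node CEGL: CGL={T} ∪ E={A} → {A,T} (+1)
site 2, node CEGLS: CEGL={A,T} ∪ S={C} → {A,C,T} (+1)
site 2, node FP: F={C} ∪ P={A} → {A,C} (+1)
site 2, node CEFGLPS: CEGLS={A,C,T} ∩ FP={A,C} → {A,C} (+0)
site 3, node CL: C={C} ∪ L={T} → {C,T} (+1)
site 3, node CGL: CL={C,T} ∩ G={C} → {C} (+0)
site 3, node CEGL: CGL={C} ∪ E={G} → {C,G} (+1)
site 3, node CEGLS: CEGL={C,G} ∪ S={A} → {A,C,G} (+1)
site 3, node FP: F={G} ∪ P={T} → {G,T} (+1)
site 3, node CEFGLPS: CEGLS={A,C,G} ∩ FP={G,T} → {G} (+0)
per-site changes: [4, 3, 4, 4]; total = 15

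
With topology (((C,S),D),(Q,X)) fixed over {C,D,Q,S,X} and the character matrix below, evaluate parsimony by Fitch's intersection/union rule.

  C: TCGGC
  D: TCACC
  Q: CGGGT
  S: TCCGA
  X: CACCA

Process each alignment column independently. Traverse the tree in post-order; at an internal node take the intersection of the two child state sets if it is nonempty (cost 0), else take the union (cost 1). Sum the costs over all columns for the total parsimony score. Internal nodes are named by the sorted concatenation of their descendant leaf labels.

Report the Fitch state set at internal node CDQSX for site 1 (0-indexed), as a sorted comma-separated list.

site 0, node CS: C={T} ∩ S={T} → {T} (+0)
site 0, node CDS: CS={T} ∩ D={T} → {T} (+0)
site 0, node QX: Q={C} ∩ X={C} → {C} (+0)
site 0, node CDQSX: CDS={T} ∪ QX={C} → {C,T} (+1)
site 1, node CS: C={C} ∩ S={C} → {C} (+0)
site 1, node CDS: CS={C} ∩ D={C} → {C} (+0)
site 1, node QX: Q={G} ∪ X={A} → {A,G} (+1)
site 1, node CDQSX: CDS={C} ∪ QX={A,G} → {A,C,G} (+1)
site 2, node CS: C={G} ∪ S={C} → {C,G} (+1)
site 2, node CDS: CS={C,G} ∪ D={A} → {A,C,G} (+1)
site 2, node QX: Q={G} ∪ X={C} → {C,G} (+1)
site 2, node CDQSX: CDS={A,C,G} ∩ QX={C,G} → {C,G} (+0)
site 3, node CS: C={G} ∩ S={G} → {G} (+0)
site 3, node CDS: CS={G} ∪ D={C} → {C,G} (+1)
site 3, node QX: Q={G} ∪ X={C} → {C,G} (+1)
site 3, node CDQSX: CDS={C,G} ∩ QX={C,G} → {C,G} (+0)
site 4, node CS: C={C} ∪ S={A} → {A,C} (+1)
site 4, node CDS: CS={A,C} ∩ D={C} → {C} (+0)
site 4, node QX: Q={T} ∪ X={A} → {A,T} (+1)
site 4, node CDQSX: CDS={C} ∪ QX={A,T} → {A,C,T} (+1)
per-site changes: [1, 2, 3, 2, 3]; total = 11

A,C,G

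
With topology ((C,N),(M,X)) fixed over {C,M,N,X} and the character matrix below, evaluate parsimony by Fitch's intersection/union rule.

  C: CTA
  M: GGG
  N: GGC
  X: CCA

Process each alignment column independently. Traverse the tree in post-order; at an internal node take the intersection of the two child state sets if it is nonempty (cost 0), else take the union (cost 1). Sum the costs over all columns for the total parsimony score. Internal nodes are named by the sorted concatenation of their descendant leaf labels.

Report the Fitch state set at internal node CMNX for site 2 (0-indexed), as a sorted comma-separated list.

A

site 0, node CN: C={C} ∪ N={G} → {C,G} (+1)
site 0, node MX: M={G} ∪ X={C} → {C,G} (+1)
site 0, node CMNX: CN={C,G} ∩ MX={C,G} → {C,G} (+0)
site 1, node CN: C={T} ∪ N={G} → {G,T} (+1)
site 1, node MX: M={G} ∪ X={C} → {C,G} (+1)
site 1, node CMNX: CN={G,T} ∩ MX={C,G} → {G} (+0)
site 2, node CN: C={A} ∪ N={C} → {A,C} (+1)
site 2, node MX: M={G} ∪ X={A} → {A,G} (+1)
site 2, node CMNX: CN={A,C} ∩ MX={A,G} → {A} (+0)
per-site changes: [2, 2, 2]; total = 6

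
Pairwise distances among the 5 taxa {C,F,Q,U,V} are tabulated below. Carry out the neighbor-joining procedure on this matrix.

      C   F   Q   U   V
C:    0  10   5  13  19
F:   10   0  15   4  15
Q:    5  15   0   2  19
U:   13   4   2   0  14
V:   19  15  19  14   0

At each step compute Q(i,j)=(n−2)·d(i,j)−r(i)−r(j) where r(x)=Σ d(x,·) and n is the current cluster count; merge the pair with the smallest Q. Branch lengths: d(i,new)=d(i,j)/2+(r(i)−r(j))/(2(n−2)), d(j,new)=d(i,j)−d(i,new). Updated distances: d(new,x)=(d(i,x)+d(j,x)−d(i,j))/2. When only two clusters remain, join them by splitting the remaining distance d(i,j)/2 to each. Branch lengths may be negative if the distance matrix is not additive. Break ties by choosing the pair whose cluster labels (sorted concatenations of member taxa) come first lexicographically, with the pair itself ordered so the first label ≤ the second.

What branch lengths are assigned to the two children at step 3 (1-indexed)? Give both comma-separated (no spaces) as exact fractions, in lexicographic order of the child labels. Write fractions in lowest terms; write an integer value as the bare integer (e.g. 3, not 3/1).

9/8,27/8

step 1: merge (C,Q) at d=5, Q=-73; branch lengths C→7/2, Q→3/2; new cluster CQ
  updated: d(CQ,F)=10, d(CQ,U)=5, d(CQ,V)=33/2
step 2: merge (CQ,U) at d=5, Q=-89/2; branch lengths CQ→37/8, U→3/8; new cluster CQU
  updated: d(CQU,F)=9/2, d(CQU,V)=51/4
step 3: merge (CQU,F) at d=9/2, Q=-129/4; branch lengths CQU→9/8, F→27/8; new cluster CFQU
  updated: d(CFQU,V)=93/8
step 4: merge (CFQU,V) at d=93/8; branch lengths CFQU→93/16, V→93/16; new cluster CFQUV
final tree: ((((C:7/2,Q:3/2):37/8,U:3/8):9/8,F:27/8):93/16,V:93/16)
total length: 209/8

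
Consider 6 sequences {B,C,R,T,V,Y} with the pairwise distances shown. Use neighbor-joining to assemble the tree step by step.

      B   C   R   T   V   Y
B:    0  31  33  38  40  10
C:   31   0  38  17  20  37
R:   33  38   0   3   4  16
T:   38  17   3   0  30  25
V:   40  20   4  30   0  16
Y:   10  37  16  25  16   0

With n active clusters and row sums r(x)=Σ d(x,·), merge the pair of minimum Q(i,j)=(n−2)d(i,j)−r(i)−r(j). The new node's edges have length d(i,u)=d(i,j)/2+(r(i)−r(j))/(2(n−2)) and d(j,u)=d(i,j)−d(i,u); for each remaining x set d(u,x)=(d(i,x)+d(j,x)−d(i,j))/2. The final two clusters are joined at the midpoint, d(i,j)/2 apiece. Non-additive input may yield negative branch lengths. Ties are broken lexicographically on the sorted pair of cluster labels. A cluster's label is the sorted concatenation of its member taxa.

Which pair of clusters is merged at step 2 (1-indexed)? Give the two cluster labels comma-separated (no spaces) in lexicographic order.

iteration 1: select B,Y (d=10, Q=-216); attach at lengths (11, -1); label the merged cluster BY
  updated: d(BY,C)=29, d(BY,R)=39/2, d(BY,T)=53/2, d(BY,V)=23
iteration 2: select R,T (d=3, Q=-132); attach at lengths (-1/2, 7/2); label the merged cluster RT
  updated: d(BY,RT)=43/2, d(C,RT)=26, d(RT,V)=31/2
iteration 3: select BY,RT (d=43/2, Q=-187/2); attach at lengths (107/8, 65/8); label the merged cluster BRTY
  updated: d(BRTY,C)=67/4, d(BRTY,V)=17/2
iteration 4: select BRTY,C (d=67/4, Q=-181/4); attach at lengths (21/8, 113/8); label the merged cluster BCRTY
  updated: d(BCRTY,V)=47/8
iteration 5: select BCRTY,V (d=47/8); attach at lengths (47/16, 47/16); label the merged cluster BCRTVY
final tree: ((((B:11,Y:-1):107/8,(R:-1/2,T:7/2):65/8):21/8,C:113/8):47/16,V:47/16)
total length: 457/8

R,T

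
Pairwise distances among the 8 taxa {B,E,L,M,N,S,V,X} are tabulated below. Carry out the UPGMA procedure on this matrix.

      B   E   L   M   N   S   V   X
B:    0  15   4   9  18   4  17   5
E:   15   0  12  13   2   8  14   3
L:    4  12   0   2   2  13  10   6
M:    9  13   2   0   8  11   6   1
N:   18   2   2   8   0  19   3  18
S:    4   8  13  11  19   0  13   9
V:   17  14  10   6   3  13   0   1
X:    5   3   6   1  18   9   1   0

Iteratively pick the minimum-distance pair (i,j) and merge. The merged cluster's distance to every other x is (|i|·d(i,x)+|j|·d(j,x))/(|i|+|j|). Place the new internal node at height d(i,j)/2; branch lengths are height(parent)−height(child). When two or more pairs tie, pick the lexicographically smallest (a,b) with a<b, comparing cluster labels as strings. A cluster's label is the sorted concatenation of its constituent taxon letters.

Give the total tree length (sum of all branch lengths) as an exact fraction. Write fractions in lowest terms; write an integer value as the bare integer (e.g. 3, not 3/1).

step 1: merge (M,X) at d=1; branch lengths M→1/2, X→1/2; new cluster MX
  updated: d(B,MX)=7, d(E,MX)=8, d(L,MX)=4, d(MX,N)=13, d(MX,S)=10, d(MX,V)=7/2
step 2: merge (E,N) at d=2; branch lengths E→1, N→1; new cluster EN
  updated: d(B,EN)=33/2, d(EN,L)=7, d(EN,MX)=21/2, d(EN,S)=27/2, d(EN,V)=17/2
step 3: merge (MX,V) at d=7/2; branch lengths MX→5/4, V→7/4; new cluster MVX
  updated: d(B,MVX)=31/3, d(EN,MVX)=59/6, d(L,MVX)=6, d(MVX,S)=11
step 4: merge (B,L) at d=4; branch lengths B→2, L→2; new cluster BL
  updated: d(BL,EN)=47/4, d(BL,MVX)=49/6, d(BL,S)=17/2
step 5: merge (BL,MVX) at d=49/6; branch lengths BL→25/12, MVX→7/3; new cluster BLMVX
  updated: d(BLMVX,EN)=53/5, d(BLMVX,S)=10
step 6: merge (BLMVX,S) at d=10; branch lengths BLMVX→11/12, S→5; new cluster BLMSVX
  updated: d(BLMSVX,EN)=133/12
step 7: merge (BLMSVX,EN) at d=133/12; branch lengths BLMSVX→13/24, EN→109/24; new cluster BELMNSVX
final tree: ((((B:2,L:2):25/12,((M:1/2,X:1/2):5/4,V:7/4):7/3):11/12,S:5):13/24,(E:1,N:1):109/24)
total length: 305/12

305/12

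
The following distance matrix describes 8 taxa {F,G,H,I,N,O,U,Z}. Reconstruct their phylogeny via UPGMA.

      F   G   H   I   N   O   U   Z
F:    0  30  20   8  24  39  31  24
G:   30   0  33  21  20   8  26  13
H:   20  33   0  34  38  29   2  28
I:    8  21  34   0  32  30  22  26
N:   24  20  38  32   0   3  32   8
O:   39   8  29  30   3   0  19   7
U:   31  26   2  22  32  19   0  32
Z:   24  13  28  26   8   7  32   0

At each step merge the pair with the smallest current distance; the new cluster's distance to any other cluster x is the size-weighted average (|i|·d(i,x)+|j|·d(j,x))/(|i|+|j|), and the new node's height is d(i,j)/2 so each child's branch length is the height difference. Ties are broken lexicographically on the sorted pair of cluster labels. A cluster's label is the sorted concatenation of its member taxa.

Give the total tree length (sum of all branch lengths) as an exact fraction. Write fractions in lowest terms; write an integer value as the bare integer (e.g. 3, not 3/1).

2851/48

iteration 1: select H,U (d=2); attach at lengths (1, 1); label the merged cluster HU
  updated: d(F,HU)=51/2, d(G,HU)=59/2, d(HU,I)=28, d(HU,N)=35, d(HU,O)=24, d(HU,Z)=30
iteration 2: select N,O (d=3); attach at lengths (3/2, 3/2); label the merged cluster NO
  updated: d(F,NO)=63/2, d(G,NO)=14, d(HU,NO)=59/2, d(I,NO)=31, d(NO,Z)=15/2
iteration 3: select NO,Z (d=15/2); attach at lengths (9/4, 15/4); label the merged cluster NOZ
  updated: d(F,NOZ)=29, d(G,NOZ)=41/3, d(HU,NOZ)=89/3, d(I,NOZ)=88/3
iteration 4: select F,I (d=8); attach at lengths (4, 4); label the merged cluster FI
  updated: d(FI,G)=51/2, d(FI,HU)=107/4, d(FI,NOZ)=175/6
iteration 5: select G,NOZ (d=41/3); attach at lengths (41/6, 37/12); label the merged cluster GNOZ
  updated: d(FI,GNOZ)=113/4, d(GNOZ,HU)=237/8
iteration 6: select FI,HU (d=107/4); attach at lengths (75/8, 99/8); label the merged cluster FHIU
  updated: d(FHIU,GNOZ)=463/16
iteration 7: select FHIU,GNOZ (d=463/16); attach at lengths (35/32, 733/96); label the merged cluster FGHINOUZ
final tree: (((F:4,I:4):75/8,(H:1,U:1):99/8):35/32,(G:41/6,((N:3/2,O:3/2):9/4,Z:15/4):37/12):733/96)
total length: 2851/48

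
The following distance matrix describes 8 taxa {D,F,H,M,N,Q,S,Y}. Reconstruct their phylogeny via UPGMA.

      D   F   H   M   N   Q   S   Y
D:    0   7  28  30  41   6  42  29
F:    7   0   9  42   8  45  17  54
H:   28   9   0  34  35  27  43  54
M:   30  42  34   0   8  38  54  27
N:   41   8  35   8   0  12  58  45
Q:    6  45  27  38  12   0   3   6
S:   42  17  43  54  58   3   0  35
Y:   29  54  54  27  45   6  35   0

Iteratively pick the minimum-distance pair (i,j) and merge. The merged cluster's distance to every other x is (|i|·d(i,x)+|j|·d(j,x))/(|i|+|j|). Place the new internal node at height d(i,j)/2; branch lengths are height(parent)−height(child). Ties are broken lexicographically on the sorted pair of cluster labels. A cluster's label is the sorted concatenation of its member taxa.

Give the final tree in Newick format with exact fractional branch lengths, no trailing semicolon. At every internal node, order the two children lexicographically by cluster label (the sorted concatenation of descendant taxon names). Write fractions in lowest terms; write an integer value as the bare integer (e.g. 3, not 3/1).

iteration 1: select Q,S (d=3); attach at lengths (3/2, 3/2); label the merged cluster QS
  updated: d(D,QS)=24, d(F,QS)=31, d(H,QS)=35, d(M,QS)=46, d(N,QS)=35, d(QS,Y)=41/2
iteration 2: select D,F (d=7); attach at lengths (7/2, 7/2); label the merged cluster DF
  updated: d(DF,H)=37/2, d(DF,M)=36, d(DF,N)=49/2, d(DF,QS)=55/2, d(DF,Y)=83/2
iteration 3: select M,N (d=8); attach at lengths (4, 4); label the merged cluster MN
  updated: d(DF,MN)=121/4, d(H,MN)=69/2, d(MN,QS)=81/2, d(MN,Y)=36
iteration 4: select DF,H (d=37/2); attach at lengths (23/4, 37/4); label the merged cluster DFH
  updated: d(DFH,MN)=95/3, d(DFH,QS)=30, d(DFH,Y)=137/3
iteration 5: select QS,Y (d=41/2); attach at lengths (35/4, 41/4); label the merged cluster QSY
  updated: d(DFH,QSY)=317/9, d(MN,QSY)=39
iteration 6: select DFH,MN (d=95/3); attach at lengths (79/12, 71/6); label the merged cluster DFHMN
  updated: d(DFHMN,QSY)=551/15
iteration 7: select DFHMN,QSY (d=551/15); attach at lengths (38/15, 487/60); label the merged cluster DFHMNQSY
final tree: ((((D:7/2,F:7/2):23/4,H:37/4):79/12,(M:4,N:4):71/6):38/15,((Q:3/2,S:3/2):35/4,Y:41/4):487/60)
total length: 1216/15

((((D:7/2,F:7/2):23/4,H:37/4):79/12,(M:4,N:4):71/6):38/15,((Q:3/2,S:3/2):35/4,Y:41/4):487/60)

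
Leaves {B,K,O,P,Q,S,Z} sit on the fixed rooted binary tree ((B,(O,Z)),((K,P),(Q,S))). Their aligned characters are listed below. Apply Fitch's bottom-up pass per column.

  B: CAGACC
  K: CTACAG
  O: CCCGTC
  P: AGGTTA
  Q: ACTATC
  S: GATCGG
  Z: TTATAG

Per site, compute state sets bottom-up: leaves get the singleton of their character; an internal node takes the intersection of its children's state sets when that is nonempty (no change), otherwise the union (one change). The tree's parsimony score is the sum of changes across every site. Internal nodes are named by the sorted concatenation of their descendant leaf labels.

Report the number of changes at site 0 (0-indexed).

[col 0] OZ: children O:{C}, Z:{T} ∪→ {C,T}; cost 1
[col 0] BOZ: children B:{C}, OZ:{C,T} ∩→ {C}; cost 0
[col 0] KP: children K:{C}, P:{A} ∪→ {A,C}; cost 1
[col 0] QS: children Q:{A}, S:{G} ∪→ {A,G}; cost 1
[col 0] KPQS: children KP:{A,C}, QS:{A,G} ∩→ {A}; cost 0
[col 0] BKOPQSZ: children BOZ:{C}, KPQS:{A} ∪→ {A,C}; cost 1
[col 1] OZ: children O:{C}, Z:{T} ∪→ {C,T}; cost 1
[col 1] BOZ: children B:{A}, OZ:{C,T} ∪→ {A,C,T}; cost 1
[col 1] KP: children K:{T}, P:{G} ∪→ {G,T}; cost 1
[col 1] QS: children Q:{C}, S:{A} ∪→ {A,C}; cost 1
[col 1] KPQS: children KP:{G,T}, QS:{A,C} ∪→ {A,C,G,T}; cost 1
[col 1] BKOPQSZ: children BOZ:{A,C,T}, KPQS:{A,C,G,T} ∩→ {A,C,T}; cost 0
[col 2] OZ: children O:{C}, Z:{A} ∪→ {A,C}; cost 1
[col 2] BOZ: children B:{G}, OZ:{A,C} ∪→ {A,C,G}; cost 1
[col 2] KP: children K:{A}, P:{G} ∪→ {A,G}; cost 1
[col 2] QS: children Q:{T}, S:{T} ∩→ {T}; cost 0
[col 2] KPQS: children KP:{A,G}, QS:{T} ∪→ {A,G,T}; cost 1
[col 2] BKOPQSZ: children BOZ:{A,C,G}, KPQS:{A,G,T} ∩→ {A,G}; cost 0
[col 3] OZ: children O:{G}, Z:{T} ∪→ {G,T}; cost 1
[col 3] BOZ: children B:{A}, OZ:{G,T} ∪→ {A,G,T}; cost 1
[col 3] KP: children K:{C}, P:{T} ∪→ {C,T}; cost 1
[col 3] QS: children Q:{A}, S:{C} ∪→ {A,C}; cost 1
[col 3] KPQS: children KP:{C,T}, QS:{A,C} ∩→ {C}; cost 0
[col 3] BKOPQSZ: children BOZ:{A,G,T}, KPQS:{C} ∪→ {A,C,G,T}; cost 1
[col 4] OZ: children O:{T}, Z:{A} ∪→ {A,T}; cost 1
[col 4] BOZ: children B:{C}, OZ:{A,T} ∪→ {A,C,T}; cost 1
[col 4] KP: children K:{A}, P:{T} ∪→ {A,T}; cost 1
[col 4] QS: children Q:{T}, S:{G} ∪→ {G,T}; cost 1
[col 4] KPQS: children KP:{A,T}, QS:{G,T} ∩→ {T}; cost 0
[col 4] BKOPQSZ: children BOZ:{A,C,T}, KPQS:{T} ∩→ {T}; cost 0
[col 5] OZ: children O:{C}, Z:{G} ∪→ {C,G}; cost 1
[col 5] BOZ: children B:{C}, OZ:{C,G} ∩→ {C}; cost 0
[col 5] KP: children K:{G}, P:{A} ∪→ {A,G}; cost 1
[col 5] QS: children Q:{C}, S:{G} ∪→ {C,G}; cost 1
[col 5] KPQS: children KP:{A,G}, QS:{C,G} ∩→ {G}; cost 0
[col 5] BKOPQSZ: children BOZ:{C}, KPQS:{G} ∪→ {C,G}; cost 1
per-site changes: [4, 5, 4, 5, 4, 4]; total = 26

4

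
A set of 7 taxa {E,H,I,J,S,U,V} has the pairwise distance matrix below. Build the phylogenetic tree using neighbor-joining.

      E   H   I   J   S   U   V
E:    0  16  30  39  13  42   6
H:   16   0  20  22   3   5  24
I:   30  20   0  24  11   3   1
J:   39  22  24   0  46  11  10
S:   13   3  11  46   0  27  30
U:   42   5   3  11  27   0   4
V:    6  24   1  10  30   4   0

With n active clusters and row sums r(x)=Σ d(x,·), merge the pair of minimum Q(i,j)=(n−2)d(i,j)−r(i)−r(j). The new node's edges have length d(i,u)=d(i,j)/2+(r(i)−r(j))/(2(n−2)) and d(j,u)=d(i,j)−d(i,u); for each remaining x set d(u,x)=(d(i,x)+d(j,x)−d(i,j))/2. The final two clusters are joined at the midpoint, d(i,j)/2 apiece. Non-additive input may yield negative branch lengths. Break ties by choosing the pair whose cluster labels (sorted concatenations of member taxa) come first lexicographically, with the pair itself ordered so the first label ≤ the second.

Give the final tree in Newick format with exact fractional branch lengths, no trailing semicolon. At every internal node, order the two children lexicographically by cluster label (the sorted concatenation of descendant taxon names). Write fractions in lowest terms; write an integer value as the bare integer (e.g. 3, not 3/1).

(((((E:81/10,S:49/10):61/16,H:-13/16):419/32,I:77/32):51/32,(J:95/8,V:-15/8):91/32):-11/64,U:-11/64)

step 1: merge (E,S) at d=13, Q=-211; branch lengths E→81/10, S→49/10; new cluster ES
  updated: d(ES,H)=3, d(ES,I)=14, d(ES,J)=36, d(ES,U)=28, d(ES,V)=23/2
step 2: merge (ES,H) at d=3, Q=-309/2; branch lengths ES→61/16, H→-13/16; new cluster EHS
  updated: d(EHS,I)=31/2, d(EHS,J)=55/2, d(EHS,U)=15, d(EHS,V)=65/4
step 3: merge (J,V) at d=10, Q=-295/4; branch lengths J→95/8, V→-15/8; new cluster JV
  updated: d(EHS,JV)=135/8, d(I,JV)=15/2, d(JV,U)=5/2
step 4: merge (EHS,I) at d=31/2, Q=-339/8; branch lengths EHS→419/32, I→77/32; new cluster EHIS
  updated: d(EHIS,JV)=71/16, d(EHIS,U)=5/4
step 5: merge (EHIS,JV) at d=71/16, Q=-131/16; branch lengths EHIS→51/32, JV→91/32; new cluster EHIJSV
  updated: d(EHIJSV,U)=-11/32
step 6: merge (EHIJSV,U) at d=-11/32; branch lengths EHIJSV→-11/64, U→-11/64; new cluster EHIJSUV
final tree: (((((E:81/10,S:49/10):61/16,H:-13/16):419/32,I:77/32):51/32,(J:95/8,V:-15/8):91/32):-11/64,U:-11/64)
total length: 1459/32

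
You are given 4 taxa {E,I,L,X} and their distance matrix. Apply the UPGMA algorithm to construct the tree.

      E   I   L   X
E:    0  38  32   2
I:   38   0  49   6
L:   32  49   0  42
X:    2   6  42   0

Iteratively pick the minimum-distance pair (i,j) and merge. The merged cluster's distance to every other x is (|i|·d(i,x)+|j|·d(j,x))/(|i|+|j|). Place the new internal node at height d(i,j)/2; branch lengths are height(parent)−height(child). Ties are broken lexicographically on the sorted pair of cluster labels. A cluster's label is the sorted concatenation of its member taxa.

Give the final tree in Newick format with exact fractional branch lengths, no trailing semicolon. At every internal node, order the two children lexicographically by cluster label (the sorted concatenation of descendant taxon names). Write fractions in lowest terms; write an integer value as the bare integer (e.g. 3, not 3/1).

(((E:1,X:1):10,I:11):19/2,L:41/2)

iteration 1: select E,X (d=2); attach at lengths (1, 1); label the merged cluster EX
  updated: d(EX,I)=22, d(EX,L)=37
iteration 2: select EX,I (d=22); attach at lengths (10, 11); label the merged cluster EIX
  updated: d(EIX,L)=41
iteration 3: select EIX,L (d=41); attach at lengths (19/2, 41/2); label the merged cluster EILX
final tree: (((E:1,X:1):10,I:11):19/2,L:41/2)
total length: 53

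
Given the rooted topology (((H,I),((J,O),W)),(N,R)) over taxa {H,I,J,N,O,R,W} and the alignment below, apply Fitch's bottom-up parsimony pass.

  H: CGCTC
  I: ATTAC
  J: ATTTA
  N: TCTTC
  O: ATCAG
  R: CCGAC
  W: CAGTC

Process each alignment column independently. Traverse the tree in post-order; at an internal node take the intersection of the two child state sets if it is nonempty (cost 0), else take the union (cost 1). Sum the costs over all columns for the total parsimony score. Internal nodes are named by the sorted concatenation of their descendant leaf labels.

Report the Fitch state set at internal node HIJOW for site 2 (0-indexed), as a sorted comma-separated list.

C,T

site 0, node HI: H={C} ∪ I={A} → {A,C} (+1)
site 0, node JO: J={A} ∩ O={A} → {A} (+0)
site 0, node JOW: JO={A} ∪ W={C} → {A,C} (+1)
site 0, node HIJOW: HI={A,C} ∩ JOW={A,C} → {A,C} (+0)
site 0, node NR: N={T} ∪ R={C} → {C,T} (+1)
site 0, node HIJNORW: HIJOW={A,C} ∩ NR={C,T} → {C} (+0)
site 1, node HI: H={G} ∪ I={T} → {G,T} (+1)
site 1, node JO: J={T} ∩ O={T} → {T} (+0)
site 1, node JOW: JO={T} ∪ W={A} → {A,T} (+1)
site 1, node HIJOW: HI={G,T} ∩ JOW={A,T} → {T} (+0)
site 1, node NR: N={C} ∩ R={C} → {C} (+0)
site 1, node HIJNORW: HIJOW={T} ∪ NR={C} → {C,T} (+1)
site 2, node HI: H={C} ∪ I={T} → {C,T} (+1)
site 2, node JO: J={T} ∪ O={C} → {C,T} (+1)
site 2, node JOW: JO={C,T} ∪ W={G} → {C,G,T} (+1)
site 2, node HIJOW: HI={C,T} ∩ JOW={C,G,T} → {C,T} (+0)
site 2, node NR: N={T} ∪ R={G} → {G,T} (+1)
site 2, node HIJNORW: HIJOW={C,T} ∩ NR={G,T} → {T} (+0)
site 3, node HI: H={T} ∪ I={A} → {A,T} (+1)
site 3, node JO: J={T} ∪ O={A} → {A,T} (+1)
site 3, node JOW: JO={A,T} ∩ W={T} → {T} (+0)
site 3, node HIJOW: HI={A,T} ∩ JOW={T} → {T} (+0)
site 3, node NR: N={T} ∪ R={A} → {A,T} (+1)
site 3, node HIJNORW: HIJOW={T} ∩ NR={A,T} → {T} (+0)
site 4, node HI: H={C} ∩ I={C} → {C} (+0)
site 4, node JO: J={A} ∪ O={G} → {A,G} (+1)
site 4, node JOW: JO={A,G} ∪ W={C} → {A,C,G} (+1)
site 4, node HIJOW: HI={C} ∩ JOW={A,C,G} → {C} (+0)
site 4, node NR: N={C} ∩ R={C} → {C} (+0)
site 4, node HIJNORW: HIJOW={C} ∩ NR={C} → {C} (+0)
per-site changes: [3, 3, 4, 3, 2]; total = 15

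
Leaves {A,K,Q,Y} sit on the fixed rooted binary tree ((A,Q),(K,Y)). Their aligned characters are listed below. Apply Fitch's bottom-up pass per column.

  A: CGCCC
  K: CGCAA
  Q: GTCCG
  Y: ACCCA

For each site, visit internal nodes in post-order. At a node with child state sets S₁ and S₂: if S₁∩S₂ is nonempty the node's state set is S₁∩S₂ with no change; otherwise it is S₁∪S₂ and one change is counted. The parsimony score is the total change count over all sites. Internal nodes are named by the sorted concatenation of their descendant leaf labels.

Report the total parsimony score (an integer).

AQ@0: {C} ∪ {G} = {C,G} (union, +1)
KY@0: {C} ∪ {A} = {A,C} (union, +1)
AKQY@0: {C,G} ∩ {A,C} = {C} (intersection, +0)
AQ@1: {G} ∪ {T} = {G,T} (union, +1)
KY@1: {G} ∪ {C} = {C,G} (union, +1)
AKQY@1: {G,T} ∩ {C,G} = {G} (intersection, +0)
AQ@2: {C} ∩ {C} = {C} (intersection, +0)
KY@2: {C} ∩ {C} = {C} (intersection, +0)
AKQY@2: {C} ∩ {C} = {C} (intersection, +0)
AQ@3: {C} ∩ {C} = {C} (intersection, +0)
KY@3: {A} ∪ {C} = {A,C} (union, +1)
AKQY@3: {C} ∩ {A,C} = {C} (intersection, +0)
AQ@4: {C} ∪ {G} = {C,G} (union, +1)
KY@4: {A} ∩ {A} = {A} (intersection, +0)
AKQY@4: {C,G} ∪ {A} = {A,C,G} (union, +1)
per-site changes: [2, 2, 0, 1, 2]; total = 7

7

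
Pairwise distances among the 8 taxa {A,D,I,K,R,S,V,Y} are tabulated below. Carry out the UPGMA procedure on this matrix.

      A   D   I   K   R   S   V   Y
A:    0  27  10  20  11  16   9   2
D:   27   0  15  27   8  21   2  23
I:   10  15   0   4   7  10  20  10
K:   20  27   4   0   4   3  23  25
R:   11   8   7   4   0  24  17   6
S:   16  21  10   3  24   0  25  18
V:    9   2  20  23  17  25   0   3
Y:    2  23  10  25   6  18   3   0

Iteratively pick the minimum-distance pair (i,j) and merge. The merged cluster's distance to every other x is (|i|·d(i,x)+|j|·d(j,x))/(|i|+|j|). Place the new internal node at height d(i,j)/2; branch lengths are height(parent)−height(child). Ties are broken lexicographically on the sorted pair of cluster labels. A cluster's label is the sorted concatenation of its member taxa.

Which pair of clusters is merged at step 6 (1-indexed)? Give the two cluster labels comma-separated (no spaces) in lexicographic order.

ARY,DV

step 1: merge (A,Y) at d=2; branch lengths A→1, Y→1; new cluster AY
  updated: d(AY,D)=25, d(AY,I)=10, d(AY,K)=45/2, d(AY,R)=17/2, d(AY,S)=17, d(AY,V)=6
step 2: merge (D,V) at d=2; branch lengths D→1, V→1; new cluster DV
  updated: d(AY,DV)=31/2, d(DV,I)=35/2, d(DV,K)=25, d(DV,R)=25/2, d(DV,S)=23
step 3: merge (K,S) at d=3; branch lengths K→3/2, S→3/2; new cluster KS
  updated: d(AY,KS)=79/4, d(DV,KS)=24, d(I,KS)=7, d(KS,R)=14
step 4: merge (I,KS) at d=7; branch lengths I→7/2, KS→2; new cluster IKS
  updated: d(AY,IKS)=33/2, d(DV,IKS)=131/6, d(IKS,R)=35/3
step 5: merge (AY,R) at d=17/2; branch lengths AY→13/4, R→17/4; new cluster ARY
  updated: d(ARY,DV)=29/2, d(ARY,IKS)=134/9
step 6: merge (ARY,DV) at d=29/2; branch lengths ARY→3, DV→25/4; new cluster ADRVY
  updated: d(ADRVY,IKS)=53/3
step 7: merge (ADRVY,IKS) at d=53/3; branch lengths ADRVY→19/12, IKS→16/3; new cluster ADIKRSVY
final tree: ((((A:1,Y:1):13/4,R:17/4):3,(D:1,V:1):25/4):19/12,(I:7/2,(K:3/2,S:3/2):2):16/3)
total length: 217/6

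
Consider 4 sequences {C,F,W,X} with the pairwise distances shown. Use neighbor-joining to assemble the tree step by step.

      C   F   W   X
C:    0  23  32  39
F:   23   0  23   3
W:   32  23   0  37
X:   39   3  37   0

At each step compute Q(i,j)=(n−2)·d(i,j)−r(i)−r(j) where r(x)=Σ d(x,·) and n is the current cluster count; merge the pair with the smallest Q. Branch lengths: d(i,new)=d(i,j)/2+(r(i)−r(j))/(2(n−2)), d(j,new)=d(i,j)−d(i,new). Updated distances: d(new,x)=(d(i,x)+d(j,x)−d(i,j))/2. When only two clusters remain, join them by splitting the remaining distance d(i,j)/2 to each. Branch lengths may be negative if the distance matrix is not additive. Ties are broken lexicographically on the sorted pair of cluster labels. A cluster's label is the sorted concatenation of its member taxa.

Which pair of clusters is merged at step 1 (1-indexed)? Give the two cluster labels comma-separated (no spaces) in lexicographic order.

step 1: merge (C,W) at d=32, Q=-122; branch lengths C→33/2, W→31/2; new cluster CW
  updated: d(CW,F)=7, d(CW,X)=22
step 2: merge (CW,F) at d=7, Q=-32; branch lengths CW→13, F→-6; new cluster CFW
  updated: d(CFW,X)=9
step 3: merge (CFW,X) at d=9; branch lengths CFW→9/2, X→9/2; new cluster CFWX
final tree: (((C:33/2,W:31/2):13,F:-6):9/2,X:9/2)
total length: 48

C,W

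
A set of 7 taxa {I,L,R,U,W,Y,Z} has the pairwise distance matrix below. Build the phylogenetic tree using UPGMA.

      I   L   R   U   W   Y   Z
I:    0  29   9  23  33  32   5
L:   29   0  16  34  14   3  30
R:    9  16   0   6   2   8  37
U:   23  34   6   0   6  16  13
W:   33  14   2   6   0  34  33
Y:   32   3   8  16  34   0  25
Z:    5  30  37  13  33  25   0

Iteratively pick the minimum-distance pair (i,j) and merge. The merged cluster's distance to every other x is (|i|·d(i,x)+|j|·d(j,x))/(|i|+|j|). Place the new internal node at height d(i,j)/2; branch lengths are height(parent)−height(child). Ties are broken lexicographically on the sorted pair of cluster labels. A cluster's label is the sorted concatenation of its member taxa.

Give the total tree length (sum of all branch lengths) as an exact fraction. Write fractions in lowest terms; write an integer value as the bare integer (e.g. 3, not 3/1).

1. join R+W (d=2) ⇒ RW; edges |R|=1, |W|=1
  updated: d(I,RW)=21, d(L,RW)=15, d(RW,U)=6, d(RW,Y)=21, d(RW,Z)=35
2. join L+Y (d=3) ⇒ LY; edges |L|=3/2, |Y|=3/2
  updated: d(I,LY)=61/2, d(LY,RW)=18, d(LY,U)=25, d(LY,Z)=55/2
3. join I+Z (d=5) ⇒ IZ; edges |I|=5/2, |Z|=5/2
  updated: d(IZ,LY)=29, d(IZ,RW)=28, d(IZ,U)=18
4. join RW+U (d=6) ⇒ RUW; edges |RW|=2, |U|=3
  updated: d(IZ,RUW)=74/3, d(LY,RUW)=61/3
5. join LY+RUW (d=61/3) ⇒ LRUWY; edges |LY|=26/3, |RUW|=43/6
  updated: d(IZ,LRUWY)=132/5
6. join IZ+LRUWY (d=132/5) ⇒ ILRUWYZ; edges |IZ|=107/10, |LRUWY|=91/30
final tree: ((I:5/2,Z:5/2):107/10,((L:3/2,Y:3/2):26/3,((R:1,W:1):2,U:3):43/6):91/30)
total length: 1337/30

1337/30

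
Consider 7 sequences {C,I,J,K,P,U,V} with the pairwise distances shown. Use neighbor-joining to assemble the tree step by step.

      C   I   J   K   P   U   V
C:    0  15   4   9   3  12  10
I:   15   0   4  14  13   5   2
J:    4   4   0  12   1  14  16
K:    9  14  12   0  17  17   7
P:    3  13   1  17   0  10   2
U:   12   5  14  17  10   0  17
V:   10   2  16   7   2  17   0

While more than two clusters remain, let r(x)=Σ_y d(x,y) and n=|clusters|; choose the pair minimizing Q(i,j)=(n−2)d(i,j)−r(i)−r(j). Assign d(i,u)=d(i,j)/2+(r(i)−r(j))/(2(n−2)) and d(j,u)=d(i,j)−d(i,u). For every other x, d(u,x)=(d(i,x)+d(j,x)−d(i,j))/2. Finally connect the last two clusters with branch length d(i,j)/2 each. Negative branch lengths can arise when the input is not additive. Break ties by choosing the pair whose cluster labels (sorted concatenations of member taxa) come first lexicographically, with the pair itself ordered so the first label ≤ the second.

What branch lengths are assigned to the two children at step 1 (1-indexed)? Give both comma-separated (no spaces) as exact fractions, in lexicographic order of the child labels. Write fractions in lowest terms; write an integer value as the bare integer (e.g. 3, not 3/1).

iteration 1: select I,U (d=5, Q=-103); attach at lengths (3/10, 47/10); label the merged cluster IU
  updated: d(C,IU)=11, d(IU,J)=13/2, d(IU,K)=13, d(IU,P)=9, d(IU,V)=7
iteration 2: select K,V (d=7, Q=-72); attach at lengths (11/2, 3/2); label the merged cluster KV
  updated: d(C,KV)=6, d(IU,KV)=13/2, d(J,KV)=21/2, d(KV,P)=6
iteration 3: select IU,KV (d=13/2, Q=-85/2); attach at lengths (47/12, 31/12); label the merged cluster IKUV
  updated: d(C,IKUV)=21/4, d(IKUV,J)=21/4, d(IKUV,P)=17/4
iteration 4: select C,IKUV (d=21/4, Q=-33/2); attach at lengths (2, 13/4); label the merged cluster CIKUV
  updated: d(CIKUV,J)=2, d(CIKUV,P)=1
iteration 5: select CIKUV,J (d=2, Q=-4); attach at lengths (1, 1); label the merged cluster CIJKUV
  updated: d(CIJKUV,P)=0
iteration 6: select CIJKUV,P (d=0); attach at lengths (0, 0); label the merged cluster CIJKPUV
final tree: (((C:2,((I:3/10,U:47/10):47/12,(K:11/2,V:3/2):31/12):13/4):1,J:1):0,P:0)
total length: 103/4

3/10,47/10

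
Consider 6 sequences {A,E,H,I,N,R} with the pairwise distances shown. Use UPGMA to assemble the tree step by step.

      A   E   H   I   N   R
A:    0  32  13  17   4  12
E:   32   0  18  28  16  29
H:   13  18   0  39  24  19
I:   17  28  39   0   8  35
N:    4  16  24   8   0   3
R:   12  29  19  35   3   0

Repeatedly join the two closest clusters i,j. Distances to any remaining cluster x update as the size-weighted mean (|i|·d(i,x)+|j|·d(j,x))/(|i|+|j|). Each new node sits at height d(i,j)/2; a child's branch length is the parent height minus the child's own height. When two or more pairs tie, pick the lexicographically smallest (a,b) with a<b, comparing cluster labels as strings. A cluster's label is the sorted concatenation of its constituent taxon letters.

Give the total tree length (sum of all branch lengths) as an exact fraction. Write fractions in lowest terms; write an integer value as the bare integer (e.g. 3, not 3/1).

iteration 1: select N,R (d=3); attach at lengths (3/2, 3/2); label the merged cluster NR
  updated: d(A,NR)=8, d(E,NR)=45/2, d(H,NR)=43/2, d(I,NR)=43/2
iteration 2: select A,NR (d=8); attach at lengths (4, 5/2); label the merged cluster ANR
  updated: d(ANR,E)=77/3, d(ANR,H)=56/3, d(ANR,I)=20
iteration 3: select E,H (d=18); attach at lengths (9, 9); label the merged cluster EH
  updated: d(ANR,EH)=133/6, d(EH,I)=67/2
iteration 4: select ANR,I (d=20); attach at lengths (6, 10); label the merged cluster AINR
  updated: d(AINR,EH)=25
iteration 5: select AINR,EH (d=25); attach at lengths (5/2, 7/2); label the merged cluster AEHINR
final tree: (((A:4,(N:3/2,R:3/2):5/2):6,I:10):5/2,(E:9,H:9):7/2)
total length: 99/2

99/2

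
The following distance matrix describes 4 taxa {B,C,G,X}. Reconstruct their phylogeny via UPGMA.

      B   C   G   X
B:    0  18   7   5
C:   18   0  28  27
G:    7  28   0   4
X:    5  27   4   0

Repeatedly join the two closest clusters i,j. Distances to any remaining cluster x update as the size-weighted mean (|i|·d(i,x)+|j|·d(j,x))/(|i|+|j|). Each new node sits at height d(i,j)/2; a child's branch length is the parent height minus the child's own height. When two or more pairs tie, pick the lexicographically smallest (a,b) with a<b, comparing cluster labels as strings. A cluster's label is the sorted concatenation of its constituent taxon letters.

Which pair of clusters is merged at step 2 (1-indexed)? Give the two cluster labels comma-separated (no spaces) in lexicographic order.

B,GX

step 1: merge (G,X) at d=4; branch lengths G→2, X→2; new cluster GX
  updated: d(B,GX)=6, d(C,GX)=55/2
step 2: merge (B,GX) at d=6; branch lengths B→3, GX→1; new cluster BGX
  updated: d(BGX,C)=73/3
step 3: merge (BGX,C) at d=73/3; branch lengths BGX→55/6, C→73/6; new cluster BCGX
final tree: ((B:3,(G:2,X:2):1):55/6,C:73/6)
total length: 88/3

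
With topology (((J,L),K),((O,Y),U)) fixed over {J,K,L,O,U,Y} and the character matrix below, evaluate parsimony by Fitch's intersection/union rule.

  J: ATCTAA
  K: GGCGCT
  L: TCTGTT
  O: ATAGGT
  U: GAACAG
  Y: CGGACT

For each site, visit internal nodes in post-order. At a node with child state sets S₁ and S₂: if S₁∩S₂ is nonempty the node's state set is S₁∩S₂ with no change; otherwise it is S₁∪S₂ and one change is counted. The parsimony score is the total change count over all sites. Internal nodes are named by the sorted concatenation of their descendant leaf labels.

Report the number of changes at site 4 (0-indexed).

site 0, node JL: J={A} ∪ L={T} → {A,T} (+1)
site 0, node JKL: JL={A,T} ∪ K={G} → {A,G,T} (+1)
site 0, node OY: O={A} ∪ Y={C} → {A,C} (+1)
site 0, node OUY: OY={A,C} ∪ U={G} → {A,C,G} (+1)
site 0, node JKLOUY: JKL={A,G,T} ∩ OUY={A,C,G} → {A,G} (+0)
site 1, node JL: J={T} ∪ L={C} → {C,T} (+1)
site 1, node JKL: JL={C,T} ∪ K={G} → {C,G,T} (+1)
site 1, node OY: O={T} ∪ Y={G} → {G,T} (+1)
site 1, node OUY: OY={G,T} ∪ U={A} → {A,G,T} (+1)
site 1, node JKLOUY: JKL={C,G,T} ∩ OUY={A,G,T} → {G,T} (+0)
site 2, node JL: J={C} ∪ L={T} → {C,T} (+1)
site 2, node JKL: JL={C,T} ∩ K={C} → {C} (+0)
site 2, node OY: O={A} ∪ Y={G} → {A,G} (+1)
site 2, node OUY: OY={A,G} ∩ U={A} → {A} (+0)
site 2, node JKLOUY: JKL={C} ∪ OUY={A} → {A,C} (+1)
site 3, node JL: J={T} ∪ L={G} → {G,T} (+1)
site 3, node JKL: JL={G,T} ∩ K={G} → {G} (+0)
site 3, node OY: O={G} ∪ Y={A} → {A,G} (+1)
site 3, node OUY: OY={A,G} ∪ U={C} → {A,C,G} (+1)
site 3, node JKLOUY: JKL={G} ∩ OUY={A,C,G} → {G} (+0)
site 4, node JL: J={A} ∪ L={T} → {A,T} (+1)
site 4, node JKL: JL={A,T} ∪ K={C} → {A,C,T} (+1)
site 4, node OY: O={G} ∪ Y={C} → {C,G} (+1)
site 4, node OUY: OY={C,G} ∪ U={A} → {A,C,G} (+1)
site 4, node JKLOUY: JKL={A,C,T} ∩ OUY={A,C,G} → {A,C} (+0)
site 5, node JL: J={A} ∪ L={T} → {A,T} (+1)
site 5, node JKL: JL={A,T} ∩ K={T} → {T} (+0)
site 5, node OY: O={T} ∩ Y={T} → {T} (+0)
site 5, node OUY: OY={T} ∪ U={G} → {G,T} (+1)
site 5, node JKLOUY: JKL={T} ∩ OUY={G,T} → {T} (+0)
per-site changes: [4, 4, 3, 3, 4, 2]; total = 20

4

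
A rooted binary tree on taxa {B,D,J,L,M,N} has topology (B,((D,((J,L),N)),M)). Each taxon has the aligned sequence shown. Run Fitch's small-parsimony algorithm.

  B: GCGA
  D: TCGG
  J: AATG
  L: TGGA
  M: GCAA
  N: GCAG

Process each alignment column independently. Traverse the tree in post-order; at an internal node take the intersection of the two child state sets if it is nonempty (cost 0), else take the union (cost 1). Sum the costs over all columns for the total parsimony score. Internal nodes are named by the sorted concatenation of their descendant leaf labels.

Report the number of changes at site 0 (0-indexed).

[col 0] JL: children J:{A}, L:{T} ∪→ {A,T}; cost 1
[col 0] JLN: children JL:{A,T}, N:{G} ∪→ {A,G,T}; cost 1
[col 0] DJLN: children D:{T}, JLN:{A,G,T} ∩→ {T}; cost 0
[col 0] DJLMN: children DJLN:{T}, M:{G} ∪→ {G,T}; cost 1
[col 0] BDJLMN: children B:{G}, DJLMN:{G,T} ∩→ {G}; cost 0
[col 1] JL: children J:{A}, L:{G} ∪→ {A,G}; cost 1
[col 1] JLN: children JL:{A,G}, N:{C} ∪→ {A,C,G}; cost 1
[col 1] DJLN: children D:{C}, JLN:{A,C,G} ∩→ {C}; cost 0
[col 1] DJLMN: children DJLN:{C}, M:{C} ∩→ {C}; cost 0
[col 1] BDJLMN: children B:{C}, DJLMN:{C} ∩→ {C}; cost 0
[col 2] JL: children J:{T}, L:{G} ∪→ {G,T}; cost 1
[col 2] JLN: children JL:{G,T}, N:{A} ∪→ {A,G,T}; cost 1
[col 2] DJLN: children D:{G}, JLN:{A,G,T} ∩→ {G}; cost 0
[col 2] DJLMN: children DJLN:{G}, M:{A} ∪→ {A,G}; cost 1
[col 2] BDJLMN: children B:{G}, DJLMN:{A,G} ∩→ {G}; cost 0
[col 3] JL: children J:{G}, L:{A} ∪→ {A,G}; cost 1
[col 3] JLN: children JL:{A,G}, N:{G} ∩→ {G}; cost 0
[col 3] DJLN: children D:{G}, JLN:{G} ∩→ {G}; cost 0
[col 3] DJLMN: children DJLN:{G}, M:{A} ∪→ {A,G}; cost 1
[col 3] BDJLMN: children B:{A}, DJLMN:{A,G} ∩→ {A}; cost 0
per-site changes: [3, 2, 3, 2]; total = 10

3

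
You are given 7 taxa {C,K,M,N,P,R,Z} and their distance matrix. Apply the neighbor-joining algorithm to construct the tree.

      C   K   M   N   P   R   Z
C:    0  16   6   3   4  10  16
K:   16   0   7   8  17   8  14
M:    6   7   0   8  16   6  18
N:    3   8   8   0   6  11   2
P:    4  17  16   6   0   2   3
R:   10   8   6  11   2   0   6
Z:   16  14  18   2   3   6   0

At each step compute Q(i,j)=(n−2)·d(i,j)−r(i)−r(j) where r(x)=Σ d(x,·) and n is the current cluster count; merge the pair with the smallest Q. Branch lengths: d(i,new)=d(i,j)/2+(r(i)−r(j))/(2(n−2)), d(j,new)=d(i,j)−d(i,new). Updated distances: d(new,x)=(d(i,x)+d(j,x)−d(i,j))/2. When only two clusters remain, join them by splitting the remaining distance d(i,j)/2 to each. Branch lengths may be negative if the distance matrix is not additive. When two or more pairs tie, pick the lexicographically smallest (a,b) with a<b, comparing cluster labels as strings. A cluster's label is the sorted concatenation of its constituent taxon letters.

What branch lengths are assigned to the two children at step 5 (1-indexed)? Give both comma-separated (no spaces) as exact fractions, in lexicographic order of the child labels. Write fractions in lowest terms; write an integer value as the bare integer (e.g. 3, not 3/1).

21/16,49/16

iteration 1: select K,M (d=7, Q=-96); attach at lengths (22/5, 13/5); label the merged cluster KM
  updated: d(C,KM)=15/2, d(KM,N)=9/2, d(KM,P)=13, d(KM,R)=7/2, d(KM,Z)=25/2
iteration 2: select KM,R (d=7/2, Q=-119/2); attach at lengths (45/16, 11/16); label the merged cluster KMR
  updated: d(C,KMR)=7, d(KMR,N)=6, d(KMR,P)=23/4, d(KMR,Z)=15/2
iteration 3: select N,Z (d=2, Q=-79/2); attach at lengths (-11/12, 35/12); label the merged cluster NZ
  updated: d(C,NZ)=17/2, d(KMR,NZ)=23/4, d(NZ,P)=7/2
iteration 4: select C,P (d=4, Q=-99/4); attach at lengths (57/16, 7/16); label the merged cluster CP
  updated: d(CP,KMR)=35/8, d(CP,NZ)=4
iteration 5: select CP,KMR (d=35/8, Q=-113/8); attach at lengths (21/16, 49/16); label the merged cluster CKMPR
  updated: d(CKMPR,NZ)=43/16
iteration 6: select CKMPR,NZ (d=43/16); attach at lengths (43/32, 43/32); label the merged cluster CKMNPRZ
final tree: (((C:57/16,P:7/16):21/16,((K:22/5,M:13/5):45/16,R:11/16):49/16):43/32,(N:-11/12,Z:35/12):43/32)
total length: 377/16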